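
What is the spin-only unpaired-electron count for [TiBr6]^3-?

Each bromide is −1; balancing the −3 overall charge requires Ti(III).
Ti sits in group 4, so the d-electron count is 4 − 3 = 1.
In an octahedral field the d¹ configuration is t₂g¹e_g⁰ (only one arrangement possible), giving 1 unpaired electron.

1 unpaired electron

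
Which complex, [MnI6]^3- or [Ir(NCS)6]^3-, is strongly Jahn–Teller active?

[MnI6]^3-: Summing ligand charges against the −3 overall charge gives an oxidation state of +3 for manganese. Manganese is a group-7 element; Mn(III) is therefore d⁴. Iodide is a weak-field ligand for a first-row metal, so the complex is high-spin. The t₂g³e_g¹ (high-spin) configuration has an unevenly filled e_g set; the Jahn–Teller theorem predicts a tetragonal distortion (typically axial elongation) to lift the degeneracy.
[Ir(NCS)6]^3-: Each isothiocyanate is −1; balancing the −3 overall charge requires Ir(III). Ir sits in group 9, so the d-electron count is 9 − 3 = 6. A 5d ion has a large Δₒ and is invariably low-spin. The d⁶ configuration leaves the e_g set evenly filled (or empty) — no strong Jahn–Teller driving force.

[MnI6]^3-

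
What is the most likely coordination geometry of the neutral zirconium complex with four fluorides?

tetrahedral

Summing ligand charges against the 0 overall charge gives an oxidation state of +4 for zirconium.
Zr sits in group 4, so the d-electron count is 4 − 4 = 0.
With 4 monodentate ligands the coordination number is 4.
A d⁰ ion has no crystal-field stabilisation preference between square planar and tetrahedral, so four ligands adopt the sterically favoured tetrahedral geometry.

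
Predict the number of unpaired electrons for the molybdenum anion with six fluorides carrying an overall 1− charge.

1 unpaired electron

Ligand charges: each fluoride is −1. With an overall charge of −1 the molybdenum centre must be in the +5 oxidation state.
Mo sits in group 6, so the d-electron count is 6 − 5 = 1.
In an octahedral field the d¹ configuration is t₂g¹e_g⁰ (only one arrangement possible), giving 1 unpaired electron.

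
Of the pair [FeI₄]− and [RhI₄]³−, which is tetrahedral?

[FeI₄]−

For [FeI₄]−: Each iodide is −1; balancing the −1 overall charge requires Fe(III). Iron is a group-8 element; Fe(III) is therefore d⁵. A high-spin d⁵ ion has zero CFSE in either geometry, so four ligands adopt the sterically favoured tetrahedral geometry. → tetrahedral.
For [RhI₄]³−: Ligand charges: each iodide is −1. With an overall charge of −3 the rhodium centre must be in the +1 oxidation state. Rh sits in group 9, so the d-electron count is 9 − 1 = 8. A 4d d⁸ ion has a large crystal-field splitting; square planar leaves the high-energy d_{x²−y²} orbital empty and maximises CFSE. → square planar.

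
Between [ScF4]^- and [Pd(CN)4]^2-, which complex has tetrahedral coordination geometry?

For [ScF4]^-: Ligand charges: each fluoride is −1. With an overall charge of −1 the scandium centre must be in the +3 oxidation state. Sc sits in group 3, so the d-electron count is 3 − 3 = 0. A d⁰ ion has no crystal-field stabilisation preference between square planar and tetrahedral, so four ligands adopt the sterically favoured tetrahedral geometry. → tetrahedral.
For [Pd(CN)4]^2-: Each cyanide is −1; balancing the −2 overall charge requires Pd(II). Pd sits in group 10, so the d-electron count is 10 − 2 = 8. A 4d d⁸ ion has a large crystal-field splitting; square planar leaves the high-energy d_{x²−y²} orbital empty and maximises CFSE. → square planar.

[ScF4]^-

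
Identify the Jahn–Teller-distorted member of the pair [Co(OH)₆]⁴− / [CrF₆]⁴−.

[CrF₆]⁴−

[Co(OH)₆]⁴−: Each hydroxide is −1; balancing the −4 overall charge requires Co(II). Group 9 minus oxidation state 2 gives a d⁷ configuration. Hydroxide is a weak-field ligand for a first-row metal, so the complex is high-spin. The d⁷ configuration leaves the e_g set evenly filled (or empty) — no strong Jahn–Teller driving force.
[CrF₆]⁴−: Ligand charges: each fluoride is −1. With an overall charge of −4 the chromium centre must be in the +2 oxidation state. Group 6 minus oxidation state 2 gives a d⁴ configuration. Fluoride is a weak-field ligand for a first-row metal, so the complex is high-spin. The t₂g³e_g¹ (high-spin) configuration has an unevenly filled e_g set; the Jahn–Teller theorem predicts a tetragonal distortion (typically axial elongation) to lift the degeneracy.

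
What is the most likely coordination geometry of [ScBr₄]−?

Ligand charges: each bromide is −1. With an overall charge of −1 the scandium centre must be in the +3 oxidation state.
Sc sits in group 3, so the d-electron count is 3 − 3 = 0.
Coordination number: 4.
A d⁰ ion has no crystal-field stabilisation preference between square planar and tetrahedral, so four ligands adopt the sterically favoured tetrahedral geometry.

tetrahedral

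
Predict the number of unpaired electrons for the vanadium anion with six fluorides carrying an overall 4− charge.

3

Each fluoride is −1; balancing the −4 overall charge requires V(II).
Group 5 minus oxidation state 2 gives a d³ configuration.
In an octahedral field the d³ configuration is t₂g³e_g⁰ (only one arrangement possible), giving 3 unpaired electrons.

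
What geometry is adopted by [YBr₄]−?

Each bromide is −1; balancing the −1 overall charge requires Y(III).
Yttrium is a group-3 element; Y(III) is therefore d⁰.
Coordination number: 4.
A d⁰ ion has no crystal-field stabilisation preference between square planar and tetrahedral, so four ligands adopt the sterically favoured tetrahedral geometry.

tetrahedral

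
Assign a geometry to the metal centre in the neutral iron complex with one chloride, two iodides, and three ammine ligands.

Ligand charges: each chloride is −1; each iodide is −1; ammonia is neutral. With an overall charge of 0 the iron centre must be in the +3 oxidation state.
Group 8 minus oxidation state 3 gives a d⁵ configuration.
With 6 monodentate ligands the coordination number is 6.
Six donors around a single metal centre give an octahedral coordination sphere.

octahedral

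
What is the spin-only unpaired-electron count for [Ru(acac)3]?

1 unpaired electron

Ligand charges: each acetylacetonate is −1. With an overall charge of 0 the ruthenium centre must be in the +3 oxidation state.
Group 8 minus oxidation state 3 gives a d⁵ configuration.
Counting donor atoms: 3×acetylacetonate (bidentate) → 6 donors. Coordination number = 6.
The spin state decides the count: a 4d ion has a large Δₒ and is invariably low-spin.
An octahedral low-spin d⁵ ion is t₂g⁵e_g⁰, giving 1 unpaired electron.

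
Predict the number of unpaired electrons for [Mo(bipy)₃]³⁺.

Summing ligand charges against the +3 overall charge gives an oxidation state of +3 for molybdenum.
Molybdenum is a group-6 element; Mo(III) is therefore d³.
Counting donor atoms: 3×2,2′-bipyridine (bidentate) → 6 donors. Coordination number = 6.
In an octahedral field the d³ configuration is t₂g³e_g⁰ (only one arrangement possible), giving 3 unpaired electrons.

3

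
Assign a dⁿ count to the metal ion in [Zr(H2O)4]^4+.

Ligand charges: water is neutral. With an overall charge of +4 the zirconium centre must be in the +4 oxidation state.
Zr sits in group 4, so the d-electron count is 4 − 4 = 0.

d⁰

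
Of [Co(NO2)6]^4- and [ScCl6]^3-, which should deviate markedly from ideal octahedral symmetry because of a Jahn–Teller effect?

[Co(NO2)6]^4-: Summing ligand charges against the −4 overall charge gives an oxidation state of +2 for cobalt. Group 9 minus oxidation state 2 gives a d⁷ configuration. Nitro (N-bound nitrite) is a strong-field ligand (high in the spectrochemical series) for a first-row metal, so the complex is low-spin. The t₂g⁶e_g¹ (low-spin) configuration has an unevenly filled e_g set; the Jahn–Teller theorem predicts a tetragonal distortion (typically axial elongation) to lift the degeneracy.
[ScCl6]^3-: Ligand charges: each chloride is −1. With an overall charge of −3 the scandium centre must be in the +3 oxidation state. Group 3 minus oxidation state 3 gives a d⁰ configuration. The d⁰ configuration leaves the e_g set evenly filled (or empty) — no strong Jahn–Teller driving force.

[Co(NO2)6]^4-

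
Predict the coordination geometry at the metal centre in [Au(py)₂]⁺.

linear

Pyridine is neutral; balancing the +1 overall charge requires Au(I).
Group 11 minus oxidation state 1 gives a d¹⁰ configuration.
Coordination number: 2.
A d¹⁰ ion with only two ligands adopts a linear arrangement (sp hybridisation; no CFSE preference).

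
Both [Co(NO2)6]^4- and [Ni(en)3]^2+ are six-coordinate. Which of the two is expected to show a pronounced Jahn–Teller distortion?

[Co(NO2)6]^4-

[Co(NO2)6]^4-: Summing ligand charges against the −4 overall charge gives an oxidation state of +2 for cobalt. Cobalt is a group-9 element; Co(II) is therefore d⁷. Nitro (N-bound nitrite) is a strong-field ligand (high in the spectrochemical series) for a first-row metal, so the complex is low-spin. The t₂g⁶e_g¹ (low-spin) configuration has an unevenly filled e_g set; the Jahn–Teller theorem predicts a tetragonal distortion (typically axial elongation) to lift the degeneracy.
[Ni(en)3]^2+: Ligand charges: ethylenediamine is neutral. With an overall charge of +2 the nickel centre must be in the +2 oxidation state. Group 10 minus oxidation state 2 gives a d⁸ configuration. The d⁸ configuration leaves the e_g set evenly filled (or empty) — no strong Jahn–Teller driving force.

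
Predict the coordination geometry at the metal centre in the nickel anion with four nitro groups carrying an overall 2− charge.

square planar

Summing ligand charges against the −2 overall charge gives an oxidation state of +2 for nickel.
Nickel is a group-10 element; Ni(II) is therefore d⁸.
Coordination number: 4.
Nitro (N-bound nitrite) is a strong-field ligand (high in the spectrochemical series).
A 3d d⁸ ion with strong-field ligands gains enough CFSE to favour square planar over tetrahedral.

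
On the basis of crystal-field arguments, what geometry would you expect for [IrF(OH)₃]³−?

Summing ligand charges against the −3 overall charge gives an oxidation state of +1 for iridium.
Group 9 minus oxidation state 1 gives a d⁸ configuration.
With 4 monodentate ligands the coordination number is 4.
A 5d d⁸ ion has a large crystal-field splitting; square planar leaves the high-energy d_{x²−y²} orbital empty and maximises CFSE.

square planar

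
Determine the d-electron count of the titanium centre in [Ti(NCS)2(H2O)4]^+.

Summing ligand charges against the +1 overall charge gives an oxidation state of +3 for titanium.
Titanium is a group-4 element; Ti(III) is therefore d¹.

d1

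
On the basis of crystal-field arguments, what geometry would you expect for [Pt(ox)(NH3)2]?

Summing ligand charges against the 0 overall charge gives an oxidation state of +2 for platinum.
Group 10 minus oxidation state 2 gives a d⁸ configuration.
Counting donor atoms: 1×oxalate (bidentate) → 2 donors; 2×ammonia (monodentate) → 2 donors. Coordination number = 4.
A 5d d⁸ ion has a large crystal-field splitting; square planar leaves the high-energy d_{x²−y²} orbital empty and maximises CFSE.

square planar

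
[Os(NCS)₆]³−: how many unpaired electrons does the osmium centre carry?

1 unpaired electron

Ligand charges: each isothiocyanate is −1. With an overall charge of −3 the osmium centre must be in the +3 oxidation state.
Group 8 minus oxidation state 3 gives a d⁵ configuration.
The spin state decides the count: a 5d ion has a large Δₒ and is invariably low-spin.
An octahedral low-spin d⁵ ion is t₂g⁵e_g⁰, giving 1 unpaired electron.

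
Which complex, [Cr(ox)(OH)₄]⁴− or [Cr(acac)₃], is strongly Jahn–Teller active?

[Cr(ox)(OH)₄]⁴−: Ligand charges: each oxalate is −2; each hydroxide is −1. With an overall charge of −4 the chromium centre must be in the +2 oxidation state. Group 6 minus oxidation state 2 gives a d⁴ configuration. Hydroxide and oxalate are weak-field ligands for a first-row metal, so the complex is high-spin. The t₂g³e_g¹ (high-spin) configuration has an unevenly filled e_g set; the Jahn–Teller theorem predicts a tetragonal distortion (typically axial elongation) to lift the degeneracy.
[Cr(acac)₃]: Each acetylacetonate is −1; balancing the 0 overall charge requires Cr(III). Cr sits in group 6, so the d-electron count is 6 − 3 = 3. The d³ configuration leaves the e_g set evenly filled (or empty) — no strong Jahn–Teller driving force.

[Cr(ox)(OH)₄]⁴−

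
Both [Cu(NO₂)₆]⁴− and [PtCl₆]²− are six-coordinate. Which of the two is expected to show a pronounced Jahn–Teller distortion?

[Cu(NO₂)₆]⁴−: Ligand charges: each nitro (N-bound nitrite) is −1. With an overall charge of −4 the copper centre must be in the +2 oxidation state. Cu sits in group 11, so the d-electron count is 11 − 2 = 9. The t₂g⁶e_g³ configuration has an unevenly filled e_g set; the Jahn–Teller theorem predicts a tetragonal distortion (typically axial elongation) to lift the degeneracy.
[PtCl₆]²−: Ligand charges: each chloride is −1. With an overall charge of −2 the platinum centre must be in the +4 oxidation state. Pt sits in group 10, so the d-electron count is 10 − 4 = 6. A 5d ion has a large Δₒ and is invariably low-spin. The d⁶ configuration leaves the e_g set evenly filled (or empty) — no strong Jahn–Teller driving force.

[Cu(NO₂)₆]⁴−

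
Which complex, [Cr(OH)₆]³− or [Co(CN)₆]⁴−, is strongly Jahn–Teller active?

[Cr(OH)₆]³−: Summing ligand charges against the −3 overall charge gives an oxidation state of +3 for chromium. Cr sits in group 6, so the d-electron count is 6 − 3 = 3. The d³ configuration leaves the e_g set evenly filled (or empty) — no strong Jahn–Teller driving force.
[Co(CN)₆]⁴−: Ligand charges: each cyanide is −1. With an overall charge of −4 the cobalt centre must be in the +2 oxidation state. Cobalt is a group-9 element; Co(II) is therefore d⁷. Cyanide is a strong-field ligand (high in the spectrochemical series) for a first-row metal, so the complex is low-spin. The t₂g⁶e_g¹ (low-spin) configuration has an unevenly filled e_g set; the Jahn–Teller theorem predicts a tetragonal distortion (typically axial elongation) to lift the degeneracy.

[Co(CN)₆]⁴−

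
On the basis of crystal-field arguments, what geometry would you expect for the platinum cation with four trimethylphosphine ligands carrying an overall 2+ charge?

Summing ligand charges against the +2 overall charge gives an oxidation state of +2 for platinum.
Pt sits in group 10, so the d-electron count is 10 − 2 = 8.
With 4 monodentate ligands the coordination number is 4.
A 5d d⁸ ion has a large crystal-field splitting; square planar leaves the high-energy d_{x²−y²} orbital empty and maximises CFSE.

square planar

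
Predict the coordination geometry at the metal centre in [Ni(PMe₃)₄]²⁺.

Trimethylphosphine is neutral; balancing the +2 overall charge requires Ni(II).
Group 10 minus oxidation state 2 gives a d⁸ configuration.
Coordination number: 4.
Trimethylphosphine is a strong-field ligand (high in the spectrochemical series).
A 3d d⁸ ion with strong-field ligands gains enough CFSE to favour square planar over tetrahedral.

square planar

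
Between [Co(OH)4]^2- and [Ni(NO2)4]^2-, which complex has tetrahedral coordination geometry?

For [Co(OH)4]^2-: Ligand charges: each hydroxide is −1. With an overall charge of −2 the cobalt centre must be in the +2 oxidation state. Co sits in group 9, so the d-electron count is 9 − 2 = 7. For a high-spin 3d d⁷ ion with weak-field ligands the small Δₜ gives little square-planar CFSE advantage, so four ligands adopt the sterically favoured tetrahedral geometry. → tetrahedral.
For [Ni(NO2)4]^2-: Summing ligand charges against the −2 overall charge gives an oxidation state of +2 for nickel. Ni sits in group 10, so the d-electron count is 10 − 2 = 8. Nitro (N-bound nitrite) is a strong-field ligand (high in the spectrochemical series). A 3d d⁸ ion with strong-field ligands gains enough CFSE to favour square planar over tetrahedral. → square planar.

[Co(OH)4]^2-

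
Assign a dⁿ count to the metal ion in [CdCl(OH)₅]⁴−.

Each chloride is −1; each hydroxide is −1; balancing the −4 overall charge requires Cd(II).
Cadmium is a group-12 element; Cd(II) is therefore d¹⁰.

d10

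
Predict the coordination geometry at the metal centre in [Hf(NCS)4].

Ligand charges: each isothiocyanate is −1. With an overall charge of 0 the hafnium centre must be in the +4 oxidation state.
Hafnium is a group-4 element; Hf(IV) is therefore d⁰.
Coordination number: 4.
A d⁰ ion has no crystal-field stabilisation preference between square planar and tetrahedral, so four ligands adopt the sterically favoured tetrahedral geometry.

tetrahedral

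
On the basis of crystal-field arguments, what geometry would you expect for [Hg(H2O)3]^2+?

trigonal planar

Water is neutral; balancing the +2 overall charge requires Hg(II).
Hg sits in group 12, so the d-electron count is 12 − 2 = 10.
With 3 monodentate ligands the coordination number is 3.
Three ligands around a d¹⁰ centre minimise repulsion in a trigonal-planar arrangement.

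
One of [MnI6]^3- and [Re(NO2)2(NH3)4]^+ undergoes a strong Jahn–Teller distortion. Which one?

[MnI6]^3-: Ligand charges: each iodide is −1. With an overall charge of −3 the manganese centre must be in the +3 oxidation state. Group 7 minus oxidation state 3 gives a d⁴ configuration. Iodide is a weak-field ligand for a first-row metal, so the complex is high-spin. The t₂g³e_g¹ (high-spin) configuration has an unevenly filled e_g set; the Jahn–Teller theorem predicts a tetragonal distortion (typically axial elongation) to lift the degeneracy.
[Re(NO2)2(NH3)4]^+: Each nitro (N-bound nitrite) is −1; ammonia is neutral; balancing the +1 overall charge requires Re(III). Rhenium is a group-7 element; Re(III) is therefore d⁴. A 5d ion has a large Δₒ and is invariably low-spin. The d⁴ configuration leaves the e_g set evenly filled (or empty) — no strong Jahn–Teller driving force.

[MnI6]^3-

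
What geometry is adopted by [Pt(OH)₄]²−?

Ligand charges: each hydroxide is −1. With an overall charge of −2 the platinum centre must be in the +2 oxidation state.
Group 10 minus oxidation state 2 gives a d⁸ configuration.
Coordination number: 4.
A 5d d⁸ ion has a large crystal-field splitting; square planar leaves the high-energy d_{x²−y²} orbital empty and maximises CFSE.

square planar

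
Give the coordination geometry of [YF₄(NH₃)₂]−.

octahedral

Summing ligand charges against the −1 overall charge gives an oxidation state of +3 for yttrium.
Group 3 minus oxidation state 3 gives a d⁰ configuration.
With 6 monodentate ligands the coordination number is 6.
Six donors around a single metal centre give an octahedral coordination sphere.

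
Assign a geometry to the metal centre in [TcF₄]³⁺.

tetrahedral

Ligand charges: each fluoride is −1. With an overall charge of +3 the technetium centre must be in the +7 oxidation state.
Technetium is a group-7 element; Tc(VII) is therefore d⁰.
Coordination number: 4.
A d⁰ ion has no crystal-field stabilisation preference between square planar and tetrahedral, so four ligands adopt the sterically favoured tetrahedral geometry.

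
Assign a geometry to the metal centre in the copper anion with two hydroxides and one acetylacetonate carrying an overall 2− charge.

Summing ligand charges against the −2 overall charge gives an oxidation state of +1 for copper.
Group 11 minus oxidation state 1 gives a d¹⁰ configuration.
Counting donor atoms: 2×hydroxide (monodentate) → 2 donors; 1×acetylacetonate (bidentate) → 2 donors. Coordination number = 4.
A d¹⁰ ion has no crystal-field stabilisation preference between square planar and tetrahedral, so four ligands adopt the sterically favoured tetrahedral geometry.

tetrahedral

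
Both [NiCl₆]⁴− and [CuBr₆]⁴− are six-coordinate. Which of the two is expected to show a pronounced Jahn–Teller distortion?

[NiCl₆]⁴−: Summing ligand charges against the −4 overall charge gives an oxidation state of +2 for nickel. Ni sits in group 10, so the d-electron count is 10 − 2 = 8. The d⁸ configuration leaves the e_g set evenly filled (or empty) — no strong Jahn–Teller driving force.
[CuBr₆]⁴−: Each bromide is −1; balancing the −4 overall charge requires Cu(II). Copper is a group-11 element; Cu(II) is therefore d⁹. The t₂g⁶e_g³ configuration has an unevenly filled e_g set; the Jahn–Teller theorem predicts a tetragonal distortion (typically axial elongation) to lift the degeneracy.

[CuBr₆]⁴−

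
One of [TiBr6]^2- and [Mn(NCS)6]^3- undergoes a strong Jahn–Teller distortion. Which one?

[Mn(NCS)6]^3-

[TiBr6]^2-: Each bromide is −1; balancing the −2 overall charge requires Ti(IV). Titanium is a group-4 element; Ti(IV) is therefore d⁰. The d⁰ configuration leaves the e_g set evenly filled (or empty) — no strong Jahn–Teller driving force.
[Mn(NCS)6]^3-: Ligand charges: each isothiocyanate is −1. With an overall charge of −3 the manganese centre must be in the +3 oxidation state. Manganese is a group-7 element; Mn(III) is therefore d⁴. Isothiocyanate is a weak-field ligand for a first-row metal, so the complex is high-spin. The t₂g³e_g¹ (high-spin) configuration has an unevenly filled e_g set; the Jahn–Teller theorem predicts a tetragonal distortion (typically axial elongation) to lift the degeneracy.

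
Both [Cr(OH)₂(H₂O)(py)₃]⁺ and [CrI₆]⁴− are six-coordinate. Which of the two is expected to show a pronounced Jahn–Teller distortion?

[Cr(OH)₂(H₂O)(py)₃]⁺: Each hydroxide is −1; water is neutral; pyridine is neutral; balancing the +1 overall charge requires Cr(III). Group 6 minus oxidation state 3 gives a d³ configuration. The d³ configuration leaves the e_g set evenly filled (or empty) — no strong Jahn–Teller driving force.
[CrI₆]⁴−: Summing ligand charges against the −4 overall charge gives an oxidation state of +2 for chromium. Cr sits in group 6, so the d-electron count is 6 − 2 = 4. Iodide is a weak-field ligand for a first-row metal, so the complex is high-spin. The t₂g³e_g¹ (high-spin) configuration has an unevenly filled e_g set; the Jahn–Teller theorem predicts a tetragonal distortion (typically axial elongation) to lift the degeneracy.

[CrI₆]⁴−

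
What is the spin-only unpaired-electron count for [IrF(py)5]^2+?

0

Each fluoride is −1; pyridine is neutral; balancing the +2 overall charge requires Ir(III).
Group 9 minus oxidation state 3 gives a d⁶ configuration.
The spin state decides the count: a 5d ion has a large Δₒ and is invariably low-spin.
An octahedral low-spin d⁶ ion is t₂g⁶e_g⁰, giving 0 unpaired electrons.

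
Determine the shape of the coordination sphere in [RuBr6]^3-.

octahedral

Each bromide is −1; balancing the −3 overall charge requires Ru(III).
Group 8 minus oxidation state 3 gives a d⁵ configuration.
With 6 monodentate ligands the coordination number is 6.
Six donors around a single metal centre give an octahedral coordination sphere.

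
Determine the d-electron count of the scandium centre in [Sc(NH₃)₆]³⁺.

d0

Summing ligand charges against the +3 overall charge gives an oxidation state of +3 for scandium.
Scandium is a group-3 element; Sc(III) is therefore d⁰.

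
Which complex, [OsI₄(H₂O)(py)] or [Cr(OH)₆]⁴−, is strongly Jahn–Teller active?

[Cr(OH)₆]⁴−

[OsI₄(H₂O)(py)]: Ligand charges: each iodide is −1; water is neutral; pyridine is neutral. With an overall charge of 0 the osmium centre must be in the +4 oxidation state. Group 8 minus oxidation state 4 gives a d⁴ configuration. A 5d ion has a large Δₒ and is invariably low-spin. The d⁴ configuration leaves the e_g set evenly filled (or empty) — no strong Jahn–Teller driving force.
[Cr(OH)₆]⁴−: Ligand charges: each hydroxide is −1. With an overall charge of −4 the chromium centre must be in the +2 oxidation state. Group 6 minus oxidation state 2 gives a d⁴ configuration. Hydroxide is a weak-field ligand for a first-row metal, so the complex is high-spin. The t₂g³e_g¹ (high-spin) configuration has an unevenly filled e_g set; the Jahn–Teller theorem predicts a tetragonal distortion (typically axial elongation) to lift the degeneracy.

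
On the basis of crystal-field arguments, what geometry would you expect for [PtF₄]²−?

Ligand charges: each fluoride is −1. With an overall charge of −2 the platinum centre must be in the +2 oxidation state.
Group 10 minus oxidation state 2 gives a d⁸ configuration.
Coordination number: 4.
A 5d d⁸ ion has a large crystal-field splitting; square planar leaves the high-energy d_{x²−y²} orbital empty and maximises CFSE.

square planar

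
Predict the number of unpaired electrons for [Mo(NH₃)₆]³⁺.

3 unpaired electrons

Ammonia is neutral; balancing the +3 overall charge requires Mo(III).
Mo sits in group 6, so the d-electron count is 6 − 3 = 3.
In an octahedral field the d³ configuration is t₂g³e_g⁰ (only one arrangement possible), giving 3 unpaired electrons.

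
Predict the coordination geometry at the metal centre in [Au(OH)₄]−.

Summing ligand charges against the −1 overall charge gives an oxidation state of +3 for gold.
Gold is a group-11 element; Au(III) is therefore d⁸.
With 4 monodentate ligands the coordination number is 4.
A 5d d⁸ ion has a large crystal-field splitting; square planar leaves the high-energy d_{x²−y²} orbital empty and maximises CFSE.

square planar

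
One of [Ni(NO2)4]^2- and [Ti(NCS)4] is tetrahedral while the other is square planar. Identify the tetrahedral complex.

For [Ni(NO2)4]^2-: Summing ligand charges against the −2 overall charge gives an oxidation state of +2 for nickel. Ni sits in group 10, so the d-electron count is 10 − 2 = 8. Nitro (N-bound nitrite) is a strong-field ligand (high in the spectrochemical series). A 3d d⁸ ion with strong-field ligands gains enough CFSE to favour square planar over tetrahedral. → square planar.
For [Ti(NCS)4]: Each isothiocyanate is −1; balancing the 0 overall charge requires Ti(IV). Ti sits in group 4, so the d-electron count is 4 − 4 = 0. A d⁰ ion has no crystal-field stabilisation preference between square planar and tetrahedral, so four ligands adopt the sterically favoured tetrahedral geometry. → tetrahedral.

[Ti(NCS)4]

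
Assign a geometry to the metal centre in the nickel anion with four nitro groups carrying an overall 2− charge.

Summing ligand charges against the −2 overall charge gives an oxidation state of +2 for nickel.
Nickel is a group-10 element; Ni(II) is therefore d⁸.
Coordination number: 4.
Nitro (N-bound nitrite) is a strong-field ligand (high in the spectrochemical series).
A 3d d⁸ ion with strong-field ligands gains enough CFSE to favour square planar over tetrahedral.

square planar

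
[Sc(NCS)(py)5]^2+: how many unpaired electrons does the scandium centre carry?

Each isothiocyanate is −1; pyridine is neutral; balancing the +2 overall charge requires Sc(III).
Scandium is a group-3 element; Sc(III) is therefore d⁰.
In an octahedral field the d⁰ configuration is t₂g⁰e_g⁰, giving 0 unpaired electrons.

0 unpaired electrons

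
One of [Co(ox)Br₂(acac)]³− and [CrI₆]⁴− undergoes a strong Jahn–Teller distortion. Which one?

[Co(ox)Br₂(acac)]³−: Summing ligand charges against the −3 overall charge gives an oxidation state of +2 for cobalt. Co sits in group 9, so the d-electron count is 9 − 2 = 7. Acetylacetonate, bromide, and oxalate are weak-field ligands for a first-row metal, so the complex is high-spin. The d⁷ configuration leaves the e_g set evenly filled (or empty) — no strong Jahn–Teller driving force.
[CrI₆]⁴−: Ligand charges: each iodide is −1. With an overall charge of −4 the chromium centre must be in the +2 oxidation state. Cr sits in group 6, so the d-electron count is 6 − 2 = 4. Iodide is a weak-field ligand for a first-row metal, so the complex is high-spin. The t₂g³e_g¹ (high-spin) configuration has an unevenly filled e_g set; the Jahn–Teller theorem predicts a tetragonal distortion (typically axial elongation) to lift the degeneracy.

[CrI₆]⁴−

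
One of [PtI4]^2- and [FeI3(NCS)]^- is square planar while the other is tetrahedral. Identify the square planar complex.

[PtI4]^2-

For [PtI4]^2-: Summing ligand charges against the −2 overall charge gives an oxidation state of +2 for platinum. Group 10 minus oxidation state 2 gives a d⁸ configuration. A 5d d⁸ ion has a large crystal-field splitting; square planar leaves the high-energy d_{x²−y²} orbital empty and maximises CFSE. → square planar.
For [FeI3(NCS)]^-: Summing ligand charges against the −1 overall charge gives an oxidation state of +3 for iron. Group 8 minus oxidation state 3 gives a d⁵ configuration. A high-spin d⁵ ion has zero CFSE in either geometry, so four ligands adopt the sterically favoured tetrahedral geometry. → tetrahedral.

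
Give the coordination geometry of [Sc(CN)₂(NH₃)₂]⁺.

tetrahedral

Each cyanide is −1; ammonia is neutral; balancing the +1 overall charge requires Sc(III).
Sc sits in group 3, so the d-electron count is 3 − 3 = 0.
Coordination number: 4.
A d⁰ ion has no crystal-field stabilisation preference between square planar and tetrahedral, so four ligands adopt the sterically favoured tetrahedral geometry.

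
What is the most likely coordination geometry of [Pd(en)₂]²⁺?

square planar

Summing ligand charges against the +2 overall charge gives an oxidation state of +2 for palladium.
Palladium is a group-10 element; Pd(II) is therefore d⁸.
Counting donor atoms: 2×ethylenediamine (bidentate) → 4 donors. Coordination number = 4.
A 4d d⁸ ion has a large crystal-field splitting; square planar leaves the high-energy d_{x²−y²} orbital empty and maximises CFSE.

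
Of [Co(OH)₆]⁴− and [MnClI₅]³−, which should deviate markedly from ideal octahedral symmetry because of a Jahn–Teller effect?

[MnClI₅]³−

[Co(OH)₆]⁴−: Each hydroxide is −1; balancing the −4 overall charge requires Co(II). Group 9 minus oxidation state 2 gives a d⁷ configuration. Hydroxide is a weak-field ligand for a first-row metal, so the complex is high-spin. The d⁷ configuration leaves the e_g set evenly filled (or empty) — no strong Jahn–Teller driving force.
[MnClI₅]³−: Ligand charges: each chloride is −1; each iodide is −1. With an overall charge of −3 the manganese centre must be in the +3 oxidation state. Group 7 minus oxidation state 3 gives a d⁴ configuration. Chloride and iodide are weak-field ligands for a first-row metal, so the complex is high-spin. The t₂g³e_g¹ (high-spin) configuration has an unevenly filled e_g set; the Jahn–Teller theorem predicts a tetragonal distortion (typically axial elongation) to lift the degeneracy.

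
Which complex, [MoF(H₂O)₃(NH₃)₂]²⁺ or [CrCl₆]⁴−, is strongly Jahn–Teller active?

[CrCl₆]⁴−

[MoF(H₂O)₃(NH₃)₂]²⁺: Each fluoride is −1; water is neutral; ammonia is neutral; balancing the +2 overall charge requires Mo(III). Group 6 minus oxidation state 3 gives a d³ configuration. The d³ configuration leaves the e_g set evenly filled (or empty) — no strong Jahn–Teller driving force.
[CrCl₆]⁴−: Ligand charges: each chloride is −1. With an overall charge of −4 the chromium centre must be in the +2 oxidation state. Group 6 minus oxidation state 2 gives a d⁴ configuration. Chloride is a weak-field ligand for a first-row metal, so the complex is high-spin. The t₂g³e_g¹ (high-spin) configuration has an unevenly filled e_g set; the Jahn–Teller theorem predicts a tetragonal distortion (typically axial elongation) to lift the degeneracy.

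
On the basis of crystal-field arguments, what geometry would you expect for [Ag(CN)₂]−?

linear

Each cyanide is −1; balancing the −1 overall charge requires Ag(I).
Ag sits in group 11, so the d-electron count is 11 − 1 = 10.
With 2 monodentate ligands the coordination number is 2.
A d¹⁰ ion with only two ligands adopts a linear arrangement (sp hybridisation; no CFSE preference).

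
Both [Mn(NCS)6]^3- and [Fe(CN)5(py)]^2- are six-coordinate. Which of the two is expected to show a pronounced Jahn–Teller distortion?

[Mn(NCS)6]^3-: Each isothiocyanate is −1; balancing the −3 overall charge requires Mn(III). Group 7 minus oxidation state 3 gives a d⁴ configuration. Isothiocyanate is a weak-field ligand for a first-row metal, so the complex is high-spin. The t₂g³e_g¹ (high-spin) configuration has an unevenly filled e_g set; the Jahn–Teller theorem predicts a tetragonal distortion (typically axial elongation) to lift the degeneracy.
[Fe(CN)5(py)]^2-: Summing ligand charges against the −2 overall charge gives an oxidation state of +3 for iron. Fe sits in group 8, so the d-electron count is 8 − 3 = 5. Cyanide is a strong-field ligand (high in the spectrochemical series) for a first-row metal, so the complex is low-spin. The d⁵ configuration leaves the e_g set evenly filled (or empty) — no strong Jahn–Teller driving force.

[Mn(NCS)6]^3-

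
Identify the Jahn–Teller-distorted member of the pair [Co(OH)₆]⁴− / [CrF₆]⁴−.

[CrF₆]⁴−

[Co(OH)₆]⁴−: Ligand charges: each hydroxide is −1. With an overall charge of −4 the cobalt centre must be in the +2 oxidation state. Co sits in group 9, so the d-electron count is 9 − 2 = 7. Hydroxide is a weak-field ligand for a first-row metal, so the complex is high-spin. The d⁷ configuration leaves the e_g set evenly filled (or empty) — no strong Jahn–Teller driving force.
[CrF₆]⁴−: Each fluoride is −1; balancing the −4 overall charge requires Cr(II). Chromium is a group-6 element; Cr(II) is therefore d⁴. Fluoride is a weak-field ligand for a first-row metal, so the complex is high-spin. The t₂g³e_g¹ (high-spin) configuration has an unevenly filled e_g set; the Jahn–Teller theorem predicts a tetragonal distortion (typically axial elongation) to lift the degeneracy.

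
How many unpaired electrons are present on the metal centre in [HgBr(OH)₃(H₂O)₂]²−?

Ligand charges: each bromide is −1; each hydroxide is −1; water is neutral. With an overall charge of −2 the mercury centre must be in the +2 oxidation state.
Group 12 minus oxidation state 2 gives a d¹⁰ configuration.
In an octahedral field the d¹⁰ configuration is t₂g⁶e_g⁴, giving 0 unpaired electrons.

0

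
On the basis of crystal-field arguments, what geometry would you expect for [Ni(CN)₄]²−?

Each cyanide is −1; balancing the −2 overall charge requires Ni(II).
Group 10 minus oxidation state 2 gives a d⁸ configuration.
Coordination number: 4.
Cyanide is a strong-field ligand (high in the spectrochemical series).
A 3d d⁸ ion with strong-field ligands gains enough CFSE to favour square planar over tetrahedral.

square planar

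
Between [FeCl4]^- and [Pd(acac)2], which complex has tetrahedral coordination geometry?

For [FeCl4]^-: Summing ligand charges against the −1 overall charge gives an oxidation state of +3 for iron. Fe sits in group 8, so the d-electron count is 8 − 3 = 5. A high-spin d⁵ ion has zero CFSE in either geometry, so four ligands adopt the sterically favoured tetrahedral geometry. → tetrahedral.
For [Pd(acac)2]: Each acetylacetonate is −1; balancing the 0 overall charge requires Pd(II). Group 10 minus oxidation state 2 gives a d⁸ configuration. A 4d d⁸ ion has a large crystal-field splitting; square planar leaves the high-energy d_{x²−y²} orbital empty and maximises CFSE. → square planar.

[FeCl4]^-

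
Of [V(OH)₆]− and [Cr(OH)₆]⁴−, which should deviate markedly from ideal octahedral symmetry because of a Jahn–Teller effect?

[V(OH)₆]−: Summing ligand charges against the −1 overall charge gives an oxidation state of +5 for vanadium. Vanadium is a group-5 element; V(V) is therefore d⁰. The d⁰ configuration leaves the e_g set evenly filled (or empty) — no strong Jahn–Teller driving force.
[Cr(OH)₆]⁴−: Each hydroxide is −1; balancing the −4 overall charge requires Cr(II). Group 6 minus oxidation state 2 gives a d⁴ configuration. Hydroxide is a weak-field ligand for a first-row metal, so the complex is high-spin. The t₂g³e_g¹ (high-spin) configuration has an unevenly filled e_g set; the Jahn–Teller theorem predicts a tetragonal distortion (typically axial elongation) to lift the degeneracy.

[Cr(OH)₆]⁴−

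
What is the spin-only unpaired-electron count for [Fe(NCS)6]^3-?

Ligand charges: each isothiocyanate is −1. With an overall charge of −3 the iron centre must be in the +3 oxidation state.
Group 8 minus oxidation state 3 gives a d⁵ configuration.
The spin state decides the count: Isothiocyanate is a weak-field ligand for a first-row metal, so the complex is high-spin.
An octahedral high-spin d⁵ ion is t₂g³e_g², giving 5 unpaired electrons.

5 unpaired electrons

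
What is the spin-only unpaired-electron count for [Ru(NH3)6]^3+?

Summing ligand charges against the +3 overall charge gives an oxidation state of +3 for ruthenium.
Ruthenium is a group-8 element; Ru(III) is therefore d⁵.
The spin state decides the count: a 4d ion has a large Δₒ and is invariably low-spin.
An octahedral low-spin d⁵ ion is t₂g⁵e_g⁰, giving 1 unpaired electron.

1 unpaired electron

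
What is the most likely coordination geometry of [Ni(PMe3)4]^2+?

Trimethylphosphine is neutral; balancing the +2 overall charge requires Ni(II).
Group 10 minus oxidation state 2 gives a d⁸ configuration.
Coordination number: 4.
Trimethylphosphine is a strong-field ligand (high in the spectrochemical series).
A 3d d⁸ ion with strong-field ligands gains enough CFSE to favour square planar over tetrahedral.

square planar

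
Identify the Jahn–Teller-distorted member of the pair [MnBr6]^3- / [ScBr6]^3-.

[MnBr6]^3-

[MnBr6]^3-: Each bromide is −1; balancing the −3 overall charge requires Mn(III). Group 7 minus oxidation state 3 gives a d⁴ configuration. Bromide is a weak-field ligand for a first-row metal, so the complex is high-spin. The t₂g³e_g¹ (high-spin) configuration has an unevenly filled e_g set; the Jahn–Teller theorem predicts a tetragonal distortion (typically axial elongation) to lift the degeneracy.
[ScBr6]^3-: Each bromide is −1; balancing the −3 overall charge requires Sc(III). Scandium is a group-3 element; Sc(III) is therefore d⁰. The d⁰ configuration leaves the e_g set evenly filled (or empty) — no strong Jahn–Teller driving force.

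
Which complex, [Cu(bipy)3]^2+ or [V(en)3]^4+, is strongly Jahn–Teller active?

[Cu(bipy)3]^2+: 2,2′-bipyridine is neutral; balancing the +2 overall charge requires Cu(II). Copper is a group-11 element; Cu(II) is therefore d⁹. The t₂g⁶e_g³ configuration has an unevenly filled e_g set; the Jahn–Teller theorem predicts a tetragonal distortion (typically axial elongation) to lift the degeneracy.
[V(en)3]^4+: Summing ligand charges against the +4 overall charge gives an oxidation state of +4 for vanadium. V sits in group 5, so the d-electron count is 5 − 4 = 1. The d¹ configuration leaves the e_g set evenly filled (or empty) — no strong Jahn–Teller driving force.

[Cu(bipy)3]^2+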